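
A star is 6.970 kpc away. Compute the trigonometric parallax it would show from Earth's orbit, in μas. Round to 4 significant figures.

d = 6.970 kpc = 6970 pc.
p = 1/d = 1/6970 = 0.00014347 arcsec.
= 0.00014347 × 10⁶ = 143.47 μas.

143.5 μas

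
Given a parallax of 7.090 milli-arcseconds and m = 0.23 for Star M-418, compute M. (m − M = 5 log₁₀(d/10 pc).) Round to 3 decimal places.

d = 1/p = 1/0.007090″ = 141.04 pc.
m − M = 5 log₁₀(141.04) − 5 = 10.7467 − 5 = 5.7467.
M = m − (m − M) = 0.23 − 5.7467 = -5.517.

M = -5.517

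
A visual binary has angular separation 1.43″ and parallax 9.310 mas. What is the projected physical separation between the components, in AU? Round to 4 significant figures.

d = 1/p = 1/0.009310″ = 107.41 pc.
At distance d (pc), an angle of θ arcsec spans θ·d AU: s = 1.43 × 107.41 = 153.6 AU.

153.6 AU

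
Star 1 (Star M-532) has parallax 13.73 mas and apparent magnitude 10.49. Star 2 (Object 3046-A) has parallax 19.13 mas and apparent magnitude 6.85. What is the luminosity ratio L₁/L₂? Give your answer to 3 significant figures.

d₁ = 1/p₁ = 1/0.01373″ = 72.833 pc; d₂ = 1/p₂ = 1/0.01913″ = 52.274 pc.
M₁ = m₁ − 5 log₁₀ d₁ + 5 = 10.49 − 9.3116 + 5 = 6.1784.
M₂ = 6.85 − 8.5914 + 5 = 3.2586.
L₁/L₂ = 10^(0.4(M₂ − M₁)) = 10^(0.4 × (-2.9198)) = 10^(-1.16792) = 0.067933.

L₁/L₂ = 0.0679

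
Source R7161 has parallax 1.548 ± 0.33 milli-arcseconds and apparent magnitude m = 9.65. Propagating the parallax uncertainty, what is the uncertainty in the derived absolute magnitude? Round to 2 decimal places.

σ_M = 0.46 mag

M = m − 5 log₁₀ d + 5 = m + 5 log₁₀ p + 5, so ∂M/∂p = 5/(p ln 10).
σ_M = (5/ln 10) · (σ_p/p) = 2.1715 × 0.33/1.548 = 2.1715 × 0.21318 = 0.46292.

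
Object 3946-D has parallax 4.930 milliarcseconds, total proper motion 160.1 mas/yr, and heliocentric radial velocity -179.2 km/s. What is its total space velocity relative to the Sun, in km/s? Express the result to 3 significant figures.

236 km/s

d = 1/p = 1/0.004930″ = 202.84 pc.
μ = 160.1 mas/yr = 0.1601 ″/yr.
v_t = 4.740 μ d = 4.740 × 0.1601 × 202.84 = 153.93 km/s.
v = √(v_r² + v_t²) = √((-179.2)² + 153.93²) = √55807.1 = 236.24 km/s.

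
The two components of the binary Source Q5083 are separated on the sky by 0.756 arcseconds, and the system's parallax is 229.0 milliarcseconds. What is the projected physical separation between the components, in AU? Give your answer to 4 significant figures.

3.301 AU

d = 1/p = 1/0.2290″ = 4.3668 pc.
At distance d (pc), an angle of θ arcsec spans θ·d AU: s = 0.756 × 4.3668 = 3.3013 AU.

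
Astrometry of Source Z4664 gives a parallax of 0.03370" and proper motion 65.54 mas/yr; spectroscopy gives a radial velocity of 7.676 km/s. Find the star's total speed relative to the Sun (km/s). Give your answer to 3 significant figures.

d = 1/p = 1/0.03370″ = 29.674 pc.
μ = 65.54 mas/yr = 0.06554 ″/yr.
v_t = 4.740 μ d = 4.740 × 0.06554 × 29.674 = 9.2185 km/s.
v = √(v_r² + v_t²) = √(7.676² + 9.2185²) = √143.902 = 11.996 km/s.

12.0 km/s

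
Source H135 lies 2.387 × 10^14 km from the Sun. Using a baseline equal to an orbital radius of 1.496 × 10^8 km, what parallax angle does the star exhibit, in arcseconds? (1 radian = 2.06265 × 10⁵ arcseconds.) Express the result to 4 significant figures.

θ ≈ B/d = (1.496 × 10^8) / (2.387 × 10^14) = 6.2673 × 10^-7 rad.
In arcseconds: 6.2673 × 10^-7 × 206265 = 0.12927″.

0.1293 arcsec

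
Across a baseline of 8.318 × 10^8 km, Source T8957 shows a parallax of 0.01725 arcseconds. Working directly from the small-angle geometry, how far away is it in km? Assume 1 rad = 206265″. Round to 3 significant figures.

θ = 0.01725″ = 0.01725/206265 = 8.3630 × 10^-8 rad.
d = B/θ = (8.318 × 10^8) / (8.3630 × 10^-8) = 9.9462 × 10^15 km.

9.95 × 10^15 km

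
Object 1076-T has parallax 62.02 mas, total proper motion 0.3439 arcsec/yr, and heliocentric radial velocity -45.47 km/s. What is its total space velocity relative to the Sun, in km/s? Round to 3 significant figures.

52.5 km/s

d = 1/p = 1/0.06202″ = 16.124 pc.
v_t = 4.740 μ d = 4.740 × 0.3439 × 16.124 = 26.284 km/s.
v = √(v_r² + v_t²) = √((-45.47)² + 26.284²) = √2758.37 = 52.52 km/s.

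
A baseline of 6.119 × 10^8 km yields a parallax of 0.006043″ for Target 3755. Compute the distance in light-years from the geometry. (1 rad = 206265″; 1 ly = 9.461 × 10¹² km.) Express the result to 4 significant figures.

2208 ly

θ = 0.006043″ = 0.006043/206265 = 2.9297 × 10^-8 rad.
d = B/θ = (6.119 × 10^8) / (2.9297 × 10^-8) = 2.0886 × 10^16 km = (2.0886 × 10^16) / (9.461 × 10^12) ly = 2207.6 ly.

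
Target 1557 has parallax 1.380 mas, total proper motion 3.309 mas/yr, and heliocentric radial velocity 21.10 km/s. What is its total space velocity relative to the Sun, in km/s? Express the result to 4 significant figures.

23.97 km/s

d = 1/p = 1/0.001380″ = 724.64 pc.
μ = 3.309 mas/yr = 0.003309 ″/yr.
v_t = 4.740 μ d = 4.740 × 0.003309 × 724.64 = 11.366 km/s.
v = √(v_r² + v_t²) = √(21.10² + 11.366²) = √574.396 = 23.967 km/s.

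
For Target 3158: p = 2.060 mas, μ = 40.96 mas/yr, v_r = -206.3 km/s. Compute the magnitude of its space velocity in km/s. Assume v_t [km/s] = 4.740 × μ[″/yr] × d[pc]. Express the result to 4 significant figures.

226.8 km/s

d = 1/p = 1/0.002060″ = 485.44 pc.
μ = 40.96 mas/yr = 0.04096 ″/yr.
v_t = 4.740 μ d = 4.740 × 0.04096 × 485.44 = 94.248 km/s.
v = √(v_r² + v_t²) = √((-206.3)² + 94.248²) = √51442.4 = 226.81 km/s.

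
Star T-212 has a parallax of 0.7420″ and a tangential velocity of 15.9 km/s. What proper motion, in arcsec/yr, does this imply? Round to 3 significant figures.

2.49 arcsec/yr

d = 1/p = 1/0.7420″ = 1.3477 pc.
μ = v_t / (4.74 d) = 15.9 / (4.74 × 1.3477) = 15.9 / 6.3881 = 2.489 ″/yr.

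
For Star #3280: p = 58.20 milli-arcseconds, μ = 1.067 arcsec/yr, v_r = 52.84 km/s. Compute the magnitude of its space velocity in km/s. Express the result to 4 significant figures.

101.7 km/s

d = 1/p = 1/0.05820″ = 17.182 pc.
v_t = 4.740 μ d = 4.740 × 1.067 × 17.182 = 86.899 km/s.
v = √(v_r² + v_t²) = √(52.84² + 86.899²) = √10343.5 = 101.7 km/s.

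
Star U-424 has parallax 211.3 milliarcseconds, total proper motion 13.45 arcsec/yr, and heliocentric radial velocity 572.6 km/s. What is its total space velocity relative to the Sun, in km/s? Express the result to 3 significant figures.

d = 1/p = 1/0.2113″ = 4.7326 pc.
v_t = 4.740 μ d = 4.740 × 13.45 × 4.7326 = 301.72 km/s.
v = √(v_r² + v_t²) = √(572.6² + 301.72²) = √418906 = 647.23 km/s.

647 km/s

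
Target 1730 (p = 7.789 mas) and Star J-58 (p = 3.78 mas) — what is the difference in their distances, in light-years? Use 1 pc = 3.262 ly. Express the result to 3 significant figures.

444 ly

d_A = 1/0.007789″ = 128.39 pc; d_B = 1/0.003780″ = 264.55 pc.
|d_B − d_A| = |264.55 − 128.39| = 136.16 pc = 136.16 × 3.262 ly = 444.15 ly.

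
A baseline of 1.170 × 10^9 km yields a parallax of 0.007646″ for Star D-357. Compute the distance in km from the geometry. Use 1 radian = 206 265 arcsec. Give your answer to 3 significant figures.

3.16 × 10^16 km

θ = 0.007646″ = 0.007646/206265 = 3.7069 × 10^-8 rad.
d = B/θ = (1.170 × 10^9) / (3.7069 × 10^-8) = 3.1563 × 10^16 km.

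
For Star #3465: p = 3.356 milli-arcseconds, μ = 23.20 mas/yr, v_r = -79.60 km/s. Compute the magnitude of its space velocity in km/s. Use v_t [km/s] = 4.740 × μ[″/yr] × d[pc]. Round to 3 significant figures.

d = 1/p = 1/0.003356″ = 297.97 pc.
μ = 23.20 mas/yr = 0.02320 ″/yr.
v_t = 4.740 μ d = 4.740 × 0.02320 × 297.97 = 32.767 km/s.
v = √(v_r² + v_t²) = √((-79.60)² + 32.767²) = √7409.84 = 86.08 km/s.

86.1 km/s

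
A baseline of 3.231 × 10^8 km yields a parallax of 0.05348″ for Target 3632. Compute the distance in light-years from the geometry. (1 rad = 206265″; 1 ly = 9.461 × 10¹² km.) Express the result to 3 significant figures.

132 ly

θ = 0.05348″ = 0.05348/206265 = 2.5928 × 10^-7 rad.
d = B/θ = (3.231 × 10^8) / (2.5928 × 10^-7) = 1.2461 × 10^15 km = (1.2461 × 10^15) / (9.461 × 10^12) ly = 131.71 ly.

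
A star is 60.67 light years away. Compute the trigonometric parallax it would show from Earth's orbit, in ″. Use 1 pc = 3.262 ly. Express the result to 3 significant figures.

d = 60.67 ly ÷ 3.262 = 18.599 pc.
p = 1/d = 1/18.599 = 0.053766 arcsec.

0.0538 ″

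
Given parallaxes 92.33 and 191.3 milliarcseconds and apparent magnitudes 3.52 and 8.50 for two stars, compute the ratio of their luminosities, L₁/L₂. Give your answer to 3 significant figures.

L₁/L₂ = 421

d₁ = 1/p₁ = 1/0.09233″ = 10.831 pc; d₂ = 1/p₂ = 1/0.1913″ = 5.2274 pc.
M₁ = m₁ − 5 log₁₀ d₁ + 5 = 3.52 − 5.1733 + 5 = 3.3467.
M₂ = 8.50 − 3.5914 + 5 = 9.9086.
L₁/L₂ = 10^(0.4(M₂ − M₁)) = 10^(0.4 × 6.5619) = 10^2.62476 = 421.46.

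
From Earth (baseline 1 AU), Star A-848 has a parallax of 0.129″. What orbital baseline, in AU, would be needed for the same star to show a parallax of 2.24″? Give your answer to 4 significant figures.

17.36 AU

Parallax scales linearly with baseline: p ∝ B, so B = p_target / p_Earth × 1 AU.
B = 2.24 / 0.129 = 17.364 AU.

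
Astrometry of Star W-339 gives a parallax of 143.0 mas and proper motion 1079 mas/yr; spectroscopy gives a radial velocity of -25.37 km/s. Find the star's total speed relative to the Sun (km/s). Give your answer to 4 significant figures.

43.85 km/s

d = 1/p = 1/0.1430″ = 6.993 pc.
μ = 1079 mas/yr = 1.079 ″/yr.
v_t = 4.740 μ d = 4.740 × 1.079 × 6.993 = 35.765 km/s.
v = √(v_r² + v_t²) = √((-25.37)² + 35.765²) = √1922.77 = 43.849 km/s.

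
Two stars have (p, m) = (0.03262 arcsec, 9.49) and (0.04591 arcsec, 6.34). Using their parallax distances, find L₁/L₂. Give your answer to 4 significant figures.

L₁/L₂ = 0.1089

d₁ = 1/p₁ = 1/0.03262″ = 30.656 pc; d₂ = 1/p₂ = 1/0.04591″ = 21.782 pc.
M₁ = m₁ − 5 log₁₀ d₁ + 5 = 9.49 − 7.4326 + 5 = 7.0574.
M₂ = 6.34 − 6.6905 + 5 = 4.6495.
L₁/L₂ = 10^(0.4(M₂ − M₁)) = 10^(0.4 × (-2.4079)) = 10^(-0.96316) = 0.10885.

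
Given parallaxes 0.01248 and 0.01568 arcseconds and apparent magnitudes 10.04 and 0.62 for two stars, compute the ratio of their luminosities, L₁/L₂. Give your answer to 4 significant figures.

L₁/L₂ = 0.0002693

d₁ = 1/p₁ = 1/0.01248″ = 80.128 pc; d₂ = 1/p₂ = 1/0.01568″ = 63.776 pc.
M₁ = m₁ − 5 log₁₀ d₁ + 5 = 10.04 − 9.5189 + 5 = 5.5211.
M₂ = 0.62 − 9.0233 + 5 = -3.4033.
L₁/L₂ = 10^(0.4(M₂ − M₁)) = 10^(0.4 × (-8.9244)) = 10^(-3.56976) = 0.0002693.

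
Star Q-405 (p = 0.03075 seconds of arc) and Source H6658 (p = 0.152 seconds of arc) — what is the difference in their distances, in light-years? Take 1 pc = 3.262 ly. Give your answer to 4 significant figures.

d_A = 1/0.03075″ = 32.52 pc; d_B = 1/0.1520″ = 6.5789 pc.
|d_B − d_A| = |6.5789 − 32.52| = 25.941 pc = 25.941 × 3.262 ly = 84.62 ly.

84.62 ly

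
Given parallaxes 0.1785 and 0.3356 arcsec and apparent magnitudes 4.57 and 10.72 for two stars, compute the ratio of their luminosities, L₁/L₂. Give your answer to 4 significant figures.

d₁ = 1/p₁ = 1/0.1785″ = 5.6022 pc; d₂ = 1/p₂ = 1/0.3356″ = 2.9797 pc.
M₁ = m₁ − 5 log₁₀ d₁ + 5 = 4.57 − 3.7418 + 5 = 5.8282.
M₂ = 10.72 − 2.3709 + 5 = 13.3491.
L₁/L₂ = 10^(0.4(M₂ − M₁)) = 10^(0.4 × 7.5209) = 10^3.00836 = 1019.4.

L₁/L₂ = 1019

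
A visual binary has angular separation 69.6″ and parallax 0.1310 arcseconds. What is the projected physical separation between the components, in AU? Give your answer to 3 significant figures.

531 AU

d = 1/p = 1/0.1310″ = 7.6336 pc.
At distance d (pc), an angle of θ arcsec spans θ·d AU: s = 69.6 × 7.6336 = 531.3 AU.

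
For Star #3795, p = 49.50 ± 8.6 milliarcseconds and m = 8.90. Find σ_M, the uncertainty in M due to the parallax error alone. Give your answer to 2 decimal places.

M = m − 5 log₁₀ d + 5 = m + 5 log₁₀ p + 5, so ∂M/∂p = 5/(p ln 10).
σ_M = (5/ln 10) · (σ_p/p) = 2.1715 × 8.6/49.50 = 2.1715 × 0.17374 = 0.37728.

σ_M = 0.38 mag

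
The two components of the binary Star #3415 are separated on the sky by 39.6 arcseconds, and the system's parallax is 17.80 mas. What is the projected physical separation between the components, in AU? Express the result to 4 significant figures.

2225 AU

d = 1/p = 1/0.01780″ = 56.18 pc.
At distance d (pc), an angle of θ arcsec spans θ·d AU: s = 39.6 × 56.18 = 2224.7 AU.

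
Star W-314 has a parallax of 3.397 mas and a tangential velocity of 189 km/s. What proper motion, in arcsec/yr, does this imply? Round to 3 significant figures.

d = 1/p = 1/0.003397″ = 294.38 pc.
μ = v_t / (4.74 d) = 189 / (4.74 × 294.38) = 189 / 1395.4 = 0.13545 ″/yr.

0.135 arcsec/yr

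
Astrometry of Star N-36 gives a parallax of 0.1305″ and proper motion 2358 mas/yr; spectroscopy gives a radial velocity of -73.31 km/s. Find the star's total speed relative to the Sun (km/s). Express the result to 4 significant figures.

d = 1/p = 1/0.1305″ = 7.6628 pc.
μ = 2358 mas/yr = 2.358 ″/yr.
v_t = 4.740 μ d = 4.740 × 2.358 × 7.6628 = 85.647 km/s.
v = √(v_r² + v_t²) = √((-73.31)² + 85.647²) = √12709.8 = 112.74 km/s.

112.7 km/s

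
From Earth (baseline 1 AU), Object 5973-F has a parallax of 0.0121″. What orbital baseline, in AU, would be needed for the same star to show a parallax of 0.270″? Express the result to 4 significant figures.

Parallax scales linearly with baseline: p ∝ B, so B = p_target / p_Earth × 1 AU.
B = 0.270 / 0.0121 = 22.314 AU.

22.31 AU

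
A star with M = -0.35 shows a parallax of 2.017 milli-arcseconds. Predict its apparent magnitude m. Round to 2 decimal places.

d = 1/p = 1/0.002017″ = 495.79 pc.
m − M = 5 log₁₀ d − 5 = 5 log₁₀(495.79) − 5 = 13.4765 − 5 = 8.4765.
m = M + (m − M) = -0.35 + 8.4765 = 8.13.

m = 8.13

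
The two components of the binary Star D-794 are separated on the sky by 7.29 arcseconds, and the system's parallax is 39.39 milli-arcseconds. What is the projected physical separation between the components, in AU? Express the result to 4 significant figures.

d = 1/p = 1/0.03939″ = 25.387 pc.
At distance d (pc), an angle of θ arcsec spans θ·d AU: s = 7.29 × 25.387 = 185.07 AU.

185.1 AU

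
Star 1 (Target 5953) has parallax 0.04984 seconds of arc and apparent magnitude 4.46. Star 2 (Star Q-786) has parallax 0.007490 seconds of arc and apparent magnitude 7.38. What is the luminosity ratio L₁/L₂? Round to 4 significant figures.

d₁ = 1/p₁ = 1/0.04984″ = 20.064 pc; d₂ = 1/p₂ = 1/0.007490″ = 133.51 pc.
M₁ = m₁ − 5 log₁₀ d₁ + 5 = 4.46 − 6.5121 + 5 = 2.9479.
M₂ = 7.38 − 10.6276 + 5 = 1.7524.
L₁/L₂ = 10^(0.4(M₂ − M₁)) = 10^(0.4 × (-1.1955)) = 10^(-0.47820) = 0.33251.

L₁/L₂ = 0.3325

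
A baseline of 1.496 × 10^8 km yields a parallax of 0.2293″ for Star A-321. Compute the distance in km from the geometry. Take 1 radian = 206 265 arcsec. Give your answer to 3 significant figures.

1.35 × 10^14 km

θ = 0.2293″ = 0.2293/206265 = 1.1117 × 10^-6 rad.
d = B/θ = (1.496 × 10^8) / (1.1117 × 10^-6) = 1.3457 × 10^14 km.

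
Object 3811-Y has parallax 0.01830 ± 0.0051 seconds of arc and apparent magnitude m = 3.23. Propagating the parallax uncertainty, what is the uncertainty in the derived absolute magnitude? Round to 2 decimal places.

M = m − 5 log₁₀ d + 5 = m + 5 log₁₀ p + 5, so ∂M/∂p = 5/(p ln 10).
σ_M = (5/ln 10) · (σ_p/p) = 2.1715 × 0.0051/0.01830 = 2.1715 × 0.27869 = 0.60518.

σ_M = 0.61 mag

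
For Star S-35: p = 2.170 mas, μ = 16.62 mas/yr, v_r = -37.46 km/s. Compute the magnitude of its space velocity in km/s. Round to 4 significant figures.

52.17 km/s

d = 1/p = 1/0.002170″ = 460.83 pc.
μ = 16.62 mas/yr = 0.01662 ″/yr.
v_t = 4.740 μ d = 4.740 × 0.01662 × 460.83 = 36.304 km/s.
v = √(v_r² + v_t²) = √((-37.46)² + 36.304²) = √2721.23 = 52.165 km/s.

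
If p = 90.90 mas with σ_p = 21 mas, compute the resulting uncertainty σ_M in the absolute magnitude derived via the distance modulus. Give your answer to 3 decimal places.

σ_M = 0.502 mag

M = m − 5 log₁₀ d + 5 = m + 5 log₁₀ p + 5, so ∂M/∂p = 5/(p ln 10).
σ_M = (5/ln 10) · (σ_p/p) = 2.1715 × 21/90.90 = 2.1715 × 0.23102 = 0.50166.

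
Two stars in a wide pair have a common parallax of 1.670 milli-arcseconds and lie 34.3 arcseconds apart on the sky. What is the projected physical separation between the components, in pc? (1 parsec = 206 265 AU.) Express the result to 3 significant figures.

d = 1/p = 1/0.001670″ = 598.8 pc.
At distance d (pc), an angle of θ arcsec spans θ·d AU: s = 34.3 × 598.8 = 20539 AU.
= 20539 / 206265 = 0.099576 pc.

0.0996 pc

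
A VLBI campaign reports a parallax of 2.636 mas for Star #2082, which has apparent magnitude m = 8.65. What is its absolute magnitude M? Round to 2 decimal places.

M = 0.75

d = 1/p = 1/0.002636″ = 379.36 pc.
m − M = 5 log₁₀(379.36) − 5 = 12.8953 − 5 = 7.8953.
M = m − (m − M) = 8.65 − 7.8953 = 0.75.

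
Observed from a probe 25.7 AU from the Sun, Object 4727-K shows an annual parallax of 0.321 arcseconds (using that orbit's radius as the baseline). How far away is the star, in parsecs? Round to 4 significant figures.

With baseline B (in AU) and parallax p (in arcsec), d = B/p parsecs.
d = 25.7 / 0.321 = 80.062 pc.

80.06 pc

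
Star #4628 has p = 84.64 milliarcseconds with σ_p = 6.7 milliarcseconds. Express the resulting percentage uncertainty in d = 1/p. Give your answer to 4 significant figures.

For d = 1/p, |σ_d/d| = |σ_p/p|.
σ_p/p = 6.7 / 84.64 = 0.079159 = 7.9159%.

7.916%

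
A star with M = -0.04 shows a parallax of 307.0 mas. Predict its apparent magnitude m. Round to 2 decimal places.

d = 1/p = 1/0.3070″ = 3.2573 pc.
m − M = 5 log₁₀ d − 5 = 5 log₁₀(3.2573) − 5 = 2.5643 − 5 = -2.4357.
m = M + (m − M) = -0.04 + (-2.4357) = -2.48.

m = -2.48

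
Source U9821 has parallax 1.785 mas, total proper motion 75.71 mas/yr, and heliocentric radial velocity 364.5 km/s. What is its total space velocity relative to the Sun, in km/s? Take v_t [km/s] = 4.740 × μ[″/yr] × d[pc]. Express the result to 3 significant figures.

416 km/s

d = 1/p = 1/0.001785″ = 560.22 pc.
μ = 75.71 mas/yr = 0.07571 ″/yr.
v_t = 4.740 μ d = 4.740 × 0.07571 × 560.22 = 201.04 km/s.
v = √(v_r² + v_t²) = √(364.5² + 201.04²) = √173277 = 416.27 km/s.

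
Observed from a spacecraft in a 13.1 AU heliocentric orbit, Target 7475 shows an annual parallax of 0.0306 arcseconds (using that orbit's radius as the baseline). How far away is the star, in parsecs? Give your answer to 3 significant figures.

With baseline B (in AU) and parallax p (in arcsec), d = B/p parsecs.
d = 13.1 / 0.0306 = 428.1 pc.

428 pc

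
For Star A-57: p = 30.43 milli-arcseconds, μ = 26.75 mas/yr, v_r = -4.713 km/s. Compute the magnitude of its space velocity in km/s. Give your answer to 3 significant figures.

d = 1/p = 1/0.03043″ = 32.862 pc.
μ = 26.75 mas/yr = 0.02675 ″/yr.
v_t = 4.740 μ d = 4.740 × 0.02675 × 32.862 = 4.1667 km/s.
v = √(v_r² + v_t²) = √((-4.713)² + 4.1667²) = √39.5738 = 6.2908 km/s.

6.29 km/s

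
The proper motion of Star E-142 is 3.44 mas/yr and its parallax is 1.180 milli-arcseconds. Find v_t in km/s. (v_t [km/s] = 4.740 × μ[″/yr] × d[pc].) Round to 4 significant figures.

13.82 km/s

d = 1/p = 1/0.001180″ = 847.46 pc.
μ = 3.44 mas/yr = 0.00344 ″/yr.
v_t = 4.74 × μ × d = 4.74 × 0.00344 × 847.46 = 13.818 km/s.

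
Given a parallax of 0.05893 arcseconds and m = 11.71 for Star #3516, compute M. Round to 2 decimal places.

M = 10.56

d = 1/p = 1/0.05893″ = 16.969 pc.
m − M = 5 log₁₀(16.969) − 5 = 6.1483 − 5 = 1.1483.
M = m − (m − M) = 11.71 − 1.1483 = 10.56.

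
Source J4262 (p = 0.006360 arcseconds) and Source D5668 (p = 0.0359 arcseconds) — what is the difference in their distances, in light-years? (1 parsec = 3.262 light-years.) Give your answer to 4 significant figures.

d_A = 1/0.006360″ = 157.23 pc; d_B = 1/0.03590″ = 27.855 pc.
|d_B − d_A| = |27.855 − 157.23| = 129.38 pc = 129.38 × 3.262 ly = 422.04 ly.

422.0 ly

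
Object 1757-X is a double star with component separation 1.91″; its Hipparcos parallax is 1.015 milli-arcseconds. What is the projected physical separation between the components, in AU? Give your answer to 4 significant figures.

1882 AU

d = 1/p = 1/0.001015″ = 985.22 pc.
At distance d (pc), an angle of θ arcsec spans θ·d AU: s = 1.91 × 985.22 = 1881.8 AU.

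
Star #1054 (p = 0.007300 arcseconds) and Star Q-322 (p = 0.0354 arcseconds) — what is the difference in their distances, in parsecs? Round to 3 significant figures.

d_A = 1/0.007300″ = 136.99 pc; d_B = 1/0.03540″ = 28.249 pc.
|d_B − d_A| = |28.249 − 136.99| = 108.74 pc.

109 pc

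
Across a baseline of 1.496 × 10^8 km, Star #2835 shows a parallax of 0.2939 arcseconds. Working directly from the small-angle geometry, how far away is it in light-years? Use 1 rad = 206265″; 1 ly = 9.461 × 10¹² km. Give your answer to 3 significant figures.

θ = 0.2939″ = 0.2939/206265 = 1.4249 × 10^-6 rad.
d = B/θ = (1.496 × 10^8) / (1.4249 × 10^-6) = 1.0499 × 10^14 km = (1.0499 × 10^14) / (9.461 × 10^12) ly = 11.097 ly.

11.1 ly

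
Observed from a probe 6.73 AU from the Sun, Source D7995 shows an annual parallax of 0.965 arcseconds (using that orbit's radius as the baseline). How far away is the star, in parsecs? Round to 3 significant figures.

With baseline B (in AU) and parallax p (in arcsec), d = B/p parsecs.
d = 6.73 / 0.965 = 6.9741 pc.

6.97 pc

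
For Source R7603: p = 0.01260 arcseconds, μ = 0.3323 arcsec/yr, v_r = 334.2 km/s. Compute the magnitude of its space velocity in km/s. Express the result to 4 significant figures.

d = 1/p = 1/0.01260″ = 79.365 pc.
v_t = 4.740 μ d = 4.740 × 0.3323 × 79.365 = 125.01 km/s.
v = √(v_r² + v_t²) = √(334.2² + 125.01²) = √127317 = 356.82 km/s.

356.8 km/s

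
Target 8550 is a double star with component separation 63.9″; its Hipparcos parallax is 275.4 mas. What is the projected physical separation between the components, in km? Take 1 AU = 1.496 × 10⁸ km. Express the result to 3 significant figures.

3.47 × 10^10 km

d = 1/p = 1/0.2754″ = 3.6311 pc.
At distance d (pc), an angle of θ arcsec spans θ·d AU: s = 63.9 × 3.6311 = 232.03 AU.
= 232.03 × 1.496 × 10⁸ km = 3.4712 × 10^10 km.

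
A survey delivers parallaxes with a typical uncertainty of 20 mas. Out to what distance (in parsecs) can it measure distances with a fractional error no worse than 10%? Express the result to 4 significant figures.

σ_d/d = σ_p/p, so the condition is σ_p/p ≤ 0.10, i.e. p ≥ σ_p/0.10.
p_min = 20/0.10 = 200 mas = 0.2 arcsec.
d_max = 1/p_min = 1/0.2 = 5 pc.

5.000 pc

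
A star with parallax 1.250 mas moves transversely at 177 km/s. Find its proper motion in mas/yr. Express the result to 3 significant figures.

d = 1/p = 1/0.001250″ = 800 pc.
μ = v_t / (4.74 d) = 177 / (4.74 × 800) = 177 / 3792 = 0.046677 ″/yr = 46.677 mas/yr.

46.7 mas/yr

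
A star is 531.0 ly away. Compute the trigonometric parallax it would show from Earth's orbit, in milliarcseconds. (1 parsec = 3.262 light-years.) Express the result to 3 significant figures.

d = 531.0 ly ÷ 3.262 = 162.78 pc.
p = 1/d = 1/162.78 = 0.0061433 arcsec.
= 0.0061433 × 1000 = 6.1433 mas.

6.14 mas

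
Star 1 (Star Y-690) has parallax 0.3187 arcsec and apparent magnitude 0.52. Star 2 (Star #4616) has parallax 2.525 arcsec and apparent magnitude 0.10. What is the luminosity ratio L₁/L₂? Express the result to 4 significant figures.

d₁ = 1/p₁ = 1/0.3187″ = 3.1377 pc; d₂ = 1/p₂ = 1/2.525″ = 0.39604 pc.
M₁ = m₁ − 5 log₁₀ d₁ + 5 = 0.52 − 2.4831 + 5 = 3.0369.
M₂ = 0.10 − (-2.0113) + 5 = 7.1113.
L₁/L₂ = 10^(0.4(M₂ − M₁)) = 10^(0.4 × 4.0744) = 10^1.62976 = 42.634.

L₁/L₂ = 42.63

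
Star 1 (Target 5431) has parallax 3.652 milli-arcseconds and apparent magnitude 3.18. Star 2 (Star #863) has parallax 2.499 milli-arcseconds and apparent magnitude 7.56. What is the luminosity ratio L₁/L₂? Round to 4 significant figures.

L₁/L₂ = 26.45

d₁ = 1/p₁ = 1/0.003652″ = 273.82 pc; d₂ = 1/p₂ = 1/0.002499″ = 400.16 pc.
M₁ = m₁ − 5 log₁₀ d₁ + 5 = 3.18 − 12.1873 + 5 = -4.0073.
M₂ = 7.56 − 13.0112 + 5 = -0.4512.
L₁/L₂ = 10^(0.4(M₂ − M₁)) = 10^(0.4 × 3.5561) = 10^1.42244 = 26.451.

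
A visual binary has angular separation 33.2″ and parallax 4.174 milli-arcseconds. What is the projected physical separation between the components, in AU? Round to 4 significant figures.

d = 1/p = 1/0.004174″ = 239.58 pc.
At distance d (pc), an angle of θ arcsec spans θ·d AU: s = 33.2 × 239.58 = 7954.1 AU.

7954 AU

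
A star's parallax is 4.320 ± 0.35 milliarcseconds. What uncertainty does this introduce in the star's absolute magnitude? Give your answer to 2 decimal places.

σ_M = 0.18 mag

M = m − 5 log₁₀ d + 5 = m + 5 log₁₀ p + 5, so ∂M/∂p = 5/(p ln 10).
σ_M = (5/ln 10) · (σ_p/p) = 2.1715 × 0.35/4.320 = 2.1715 × 0.081019 = 0.17593.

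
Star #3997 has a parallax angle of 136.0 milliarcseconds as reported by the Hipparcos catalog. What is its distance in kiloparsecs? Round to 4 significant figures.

p = 136.0 milliarcseconds = 0.1360 arcsec.
d = 1/p = 1/0.1360 = 7.3529 pc.
= 0.0073529 kpc.

0.007353 kpc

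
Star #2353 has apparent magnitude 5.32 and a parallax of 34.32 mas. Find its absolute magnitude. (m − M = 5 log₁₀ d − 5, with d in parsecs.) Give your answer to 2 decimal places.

M = 3.00

d = 1/p = 1/0.03432″ = 29.138 pc.
m − M = 5 log₁₀(29.138) − 5 = 7.3223 − 5 = 2.3223.
M = m − (m − M) = 5.32 − 2.3223 = 3.00.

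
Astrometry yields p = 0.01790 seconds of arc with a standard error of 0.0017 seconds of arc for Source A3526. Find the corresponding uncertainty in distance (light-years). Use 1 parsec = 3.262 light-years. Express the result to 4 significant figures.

17.31 ly

d = 1/p, so σ_d = σ_p / p².
σ_d = 0.00170 / (0.01790)² = 0.00170 / 0.00032041 = 5.3057 pc = 5.3057 × 3.262 ly = 17.307 ly.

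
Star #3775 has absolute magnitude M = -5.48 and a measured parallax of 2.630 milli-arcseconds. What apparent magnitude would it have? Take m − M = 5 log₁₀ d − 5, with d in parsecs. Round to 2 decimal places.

d = 1/p = 1/0.002630″ = 380.23 pc.
m − M = 5 log₁₀ d − 5 = 5 log₁₀(380.23) − 5 = 12.9002 − 5 = 7.9002.
m = M + (m − M) = -5.48 + 7.9002 = 2.42.

m = 2.42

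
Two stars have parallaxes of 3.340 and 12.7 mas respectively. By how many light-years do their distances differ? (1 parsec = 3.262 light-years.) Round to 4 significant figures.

d_A = 1/0.003340″ = 299.4 pc; d_B = 1/0.01270″ = 78.74 pc.
|d_B − d_A| = |78.74 − 299.4| = 220.66 pc = 220.66 × 3.262 ly = 719.79 ly.

719.8 ly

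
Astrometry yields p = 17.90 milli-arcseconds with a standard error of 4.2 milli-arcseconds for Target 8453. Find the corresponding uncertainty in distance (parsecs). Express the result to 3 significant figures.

d = 1/p, so σ_d = σ_p / p².
σ_d = 0.00420 / (0.01790)² = 0.00420 / 0.00032041 = 13.108 pc.

13.1 pc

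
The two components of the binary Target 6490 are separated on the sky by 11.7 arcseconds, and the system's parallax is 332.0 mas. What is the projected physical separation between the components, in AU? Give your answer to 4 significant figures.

d = 1/p = 1/0.3320″ = 3.012 pc.
At distance d (pc), an angle of θ arcsec spans θ·d AU: s = 11.7 × 3.012 = 35.24 AU.

35.24 AU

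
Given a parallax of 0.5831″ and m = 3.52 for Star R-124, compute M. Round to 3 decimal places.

M = 7.349

d = 1/p = 1/0.5831″ = 1.715 pc.
m − M = 5 log₁₀(1.715) − 5 = 1.1713 − 5 = -3.8287.
M = m − (m − M) = 3.52 − (-3.8287) = 7.349.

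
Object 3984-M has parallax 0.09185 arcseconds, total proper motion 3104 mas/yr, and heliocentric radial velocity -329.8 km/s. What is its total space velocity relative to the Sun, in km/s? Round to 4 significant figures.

d = 1/p = 1/0.09185″ = 10.887 pc.
μ = 3104 mas/yr = 3.104 ″/yr.
v_t = 4.740 μ d = 4.740 × 3.104 × 10.887 = 160.18 km/s.
v = √(v_r² + v_t²) = √((-329.8)² + 160.18²) = √134426 = 366.64 km/s.

366.6 km/s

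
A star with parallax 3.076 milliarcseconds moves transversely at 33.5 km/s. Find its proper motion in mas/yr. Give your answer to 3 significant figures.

d = 1/p = 1/0.003076″ = 325.1 pc.
μ = v_t / (4.74 d) = 33.5 / (4.74 × 325.1) = 33.5 / 1541 = 0.021739 ″/yr = 21.739 mas/yr.

21.7 mas/yr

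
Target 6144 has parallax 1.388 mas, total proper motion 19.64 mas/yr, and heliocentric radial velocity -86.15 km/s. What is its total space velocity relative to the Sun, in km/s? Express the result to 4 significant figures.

109.2 km/s

d = 1/p = 1/0.001388″ = 720.46 pc.
μ = 19.64 mas/yr = 0.01964 ″/yr.
v_t = 4.740 μ d = 4.740 × 0.01964 × 720.46 = 67.07 km/s.
v = √(v_r² + v_t²) = √((-86.15)² + 67.07²) = √11920.2 = 109.18 km/s.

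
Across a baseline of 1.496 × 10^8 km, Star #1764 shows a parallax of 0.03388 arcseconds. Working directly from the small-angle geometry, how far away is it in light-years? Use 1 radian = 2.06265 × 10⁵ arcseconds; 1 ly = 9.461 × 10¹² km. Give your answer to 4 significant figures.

96.27 ly

θ = 0.03388″ = 0.03388/206265 = 1.6425 × 10^-7 rad.
d = B/θ = (1.496 × 10^8) / (1.6425 × 10^-7) = 9.1081 × 10^14 km = (9.1081 × 10^14) / (9.461 × 10^12) ly = 96.27 ly.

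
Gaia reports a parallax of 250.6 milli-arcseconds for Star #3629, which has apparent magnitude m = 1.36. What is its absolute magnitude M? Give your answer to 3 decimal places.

M = 3.355

d = 1/p = 1/0.2506″ = 3.9904 pc.
m − M = 5 log₁₀(3.9904) − 5 = 3.0051 − 5 = -1.9949.
M = m − (m − M) = 1.36 − (-1.9949) = 3.355.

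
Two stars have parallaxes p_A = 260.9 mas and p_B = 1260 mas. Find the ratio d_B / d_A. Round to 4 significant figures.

Since d = 1/p, d_B/d_A = p_A/p_B.
= 260.9 / 1260 = 0.20706.

0.2071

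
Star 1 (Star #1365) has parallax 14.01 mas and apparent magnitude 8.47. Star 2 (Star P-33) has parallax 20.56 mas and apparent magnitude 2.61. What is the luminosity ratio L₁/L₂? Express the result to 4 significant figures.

d₁ = 1/p₁ = 1/0.01401″ = 71.378 pc; d₂ = 1/p₂ = 1/0.02056″ = 48.638 pc.
M₁ = m₁ − 5 log₁₀ d₁ + 5 = 8.47 − 9.2678 + 5 = 4.2022.
M₂ = 2.61 − 8.4349 + 5 = -0.8249.
L₁/L₂ = 10^(0.4(M₂ − M₁)) = 10^(0.4 × (-5.0271)) = 10^(-2.01084) = 0.0097535.

L₁/L₂ = 0.009754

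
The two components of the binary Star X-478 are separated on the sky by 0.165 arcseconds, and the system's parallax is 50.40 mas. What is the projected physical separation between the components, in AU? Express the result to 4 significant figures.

d = 1/p = 1/0.05040″ = 19.841 pc.
At distance d (pc), an angle of θ arcsec spans θ·d AU: s = 0.165 × 19.841 = 3.2738 AU.

3.274 AU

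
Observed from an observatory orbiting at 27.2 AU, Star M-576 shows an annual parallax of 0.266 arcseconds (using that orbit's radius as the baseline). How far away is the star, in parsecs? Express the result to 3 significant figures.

102 pc

With baseline B (in AU) and parallax p (in arcsec), d = B/p parsecs.
d = 27.2 / 0.266 = 102.26 pc.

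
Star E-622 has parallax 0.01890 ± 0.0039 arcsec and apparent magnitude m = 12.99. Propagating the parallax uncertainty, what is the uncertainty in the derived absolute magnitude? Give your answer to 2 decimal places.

M = m − 5 log₁₀ d + 5 = m + 5 log₁₀ p + 5, so ∂M/∂p = 5/(p ln 10).
σ_M = (5/ln 10) · (σ_p/p) = 2.1715 × 0.0039/0.01890 = 2.1715 × 0.20635 = 0.44809.

σ_M = 0.45 mag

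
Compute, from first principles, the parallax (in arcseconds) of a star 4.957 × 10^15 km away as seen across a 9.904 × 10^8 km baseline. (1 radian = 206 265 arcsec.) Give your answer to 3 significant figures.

0.0412 arcsec

θ ≈ B/d = (9.904 × 10^8) / (4.957 × 10^15) = 1.9980 × 10^-7 rad.
In arcseconds: 1.9980 × 10^-7 × 206265 = 0.041212″.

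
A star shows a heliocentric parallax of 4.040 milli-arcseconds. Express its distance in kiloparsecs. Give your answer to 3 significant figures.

0.248 kpc

p = 4.040 milli-arcseconds = 0.004040 arcsec.
d = 1/p = 1/0.004040 = 247.52 pc.
= 0.24752 kpc.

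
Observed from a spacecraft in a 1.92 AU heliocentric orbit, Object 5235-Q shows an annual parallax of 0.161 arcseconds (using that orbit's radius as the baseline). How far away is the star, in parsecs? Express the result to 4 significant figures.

11.93 pc

With baseline B (in AU) and parallax p (in arcsec), d = B/p parsecs.
d = 1.92 / 0.161 = 11.925 pc.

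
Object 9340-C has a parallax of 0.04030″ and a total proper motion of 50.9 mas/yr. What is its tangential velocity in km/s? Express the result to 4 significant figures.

d = 1/p = 1/0.04030″ = 24.814 pc.
μ = 50.9 mas/yr = 0.0509 ″/yr.
v_t = 4.74 × μ × d = 4.74 × 0.0509 × 24.814 = 5.9868 km/s.

5.987 km/s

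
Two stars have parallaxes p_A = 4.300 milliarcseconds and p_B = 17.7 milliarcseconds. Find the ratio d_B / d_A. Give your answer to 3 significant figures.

Since d = 1/p, d_B/d_A = p_A/p_B.
= 4.300 / 17.7 = 0.24294.

0.243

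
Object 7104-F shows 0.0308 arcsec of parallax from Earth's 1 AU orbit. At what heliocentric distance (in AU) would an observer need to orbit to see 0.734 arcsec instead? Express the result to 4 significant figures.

Parallax scales linearly with baseline: p ∝ B, so B = p_target / p_Earth × 1 AU.
B = 0.734 / 0.0308 = 23.831 AU.

23.83 AU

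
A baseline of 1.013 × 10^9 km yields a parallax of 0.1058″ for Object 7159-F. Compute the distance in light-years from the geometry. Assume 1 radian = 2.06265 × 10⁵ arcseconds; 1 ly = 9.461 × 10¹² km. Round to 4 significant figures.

208.7 ly

θ = 0.1058″ = 0.1058/206265 = 5.1293 × 10^-7 rad.
d = B/θ = (1.013 × 10^9) / (5.1293 × 10^-7) = 1.9749 × 10^15 km = (1.9749 × 10^15) / (9.461 × 10^12) ly = 208.74 ly.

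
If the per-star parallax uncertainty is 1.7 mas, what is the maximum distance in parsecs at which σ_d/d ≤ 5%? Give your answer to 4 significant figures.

29.41 pc

σ_d/d = σ_p/p, so the condition is σ_p/p ≤ 0.05, i.e. p ≥ σ_p/0.05.
p_min = 1.7/0.05 = 34 mas = 0.034 arcsec.
d_max = 1/p_min = 1/0.034 = 29.412 pc.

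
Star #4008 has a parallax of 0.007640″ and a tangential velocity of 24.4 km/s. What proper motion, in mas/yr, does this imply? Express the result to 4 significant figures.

39.33 mas/yr

d = 1/p = 1/0.007640″ = 130.89 pc.
μ = v_t / (4.74 d) = 24.4 / (4.74 × 130.89) = 24.4 / 620.42 = 0.039328 ″/yr = 39.328 mas/yr.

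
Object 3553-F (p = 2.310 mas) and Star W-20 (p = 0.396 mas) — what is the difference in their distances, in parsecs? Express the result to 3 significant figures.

2090 pc

d_A = 1/0.002310″ = 432.9 pc; d_B = 1/0.0003960″ = 2525.3 pc.
|d_B − d_A| = |2525.3 − 432.9| = 2092.4 pc.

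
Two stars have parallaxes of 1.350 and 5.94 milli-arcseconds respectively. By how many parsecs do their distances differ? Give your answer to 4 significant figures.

572.4 pc

d_A = 1/0.001350″ = 740.74 pc; d_B = 1/0.005940″ = 168.35 pc.
|d_B − d_A| = |168.35 − 740.74| = 572.39 pc.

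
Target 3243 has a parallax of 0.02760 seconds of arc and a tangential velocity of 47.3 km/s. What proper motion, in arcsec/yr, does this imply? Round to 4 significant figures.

d = 1/p = 1/0.02760″ = 36.232 pc.
μ = v_t / (4.74 d) = 47.3 / (4.74 × 36.232) = 47.3 / 171.74 = 0.27542 ″/yr.

0.2754 arcsec/yr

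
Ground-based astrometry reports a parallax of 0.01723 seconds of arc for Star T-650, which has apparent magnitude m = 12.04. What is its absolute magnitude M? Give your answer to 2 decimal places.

M = 8.22

d = 1/p = 1/0.01723″ = 58.038 pc.
m − M = 5 log₁₀(58.038) − 5 = 8.8186 − 5 = 3.8186.
M = m − (m − M) = 12.04 − 3.8186 = 8.22.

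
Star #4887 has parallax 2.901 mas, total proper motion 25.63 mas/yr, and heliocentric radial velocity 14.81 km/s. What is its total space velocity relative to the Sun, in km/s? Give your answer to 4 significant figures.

d = 1/p = 1/0.002901″ = 344.71 pc.
μ = 25.63 mas/yr = 0.02563 ″/yr.
v_t = 4.740 μ d = 4.740 × 0.02563 × 344.71 = 41.878 km/s.
v = √(v_r² + v_t²) = √(14.81² + 41.878²) = √1973.1 = 44.42 km/s.

44.42 km/s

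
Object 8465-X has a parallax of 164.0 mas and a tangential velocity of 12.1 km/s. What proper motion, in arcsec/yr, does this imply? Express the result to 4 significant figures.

d = 1/p = 1/0.1640″ = 6.0976 pc.
μ = v_t / (4.74 d) = 12.1 / (4.74 × 6.0976) = 12.1 / 28.903 = 0.41864 ″/yr.

0.4186 arcsec/yr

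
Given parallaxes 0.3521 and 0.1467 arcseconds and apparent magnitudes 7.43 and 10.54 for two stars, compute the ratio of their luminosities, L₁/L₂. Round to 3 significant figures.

L₁/L₂ = 3.04

d₁ = 1/p₁ = 1/0.3521″ = 2.8401 pc; d₂ = 1/p₂ = 1/0.1467″ = 6.8166 pc.
M₁ = m₁ − 5 log₁₀ d₁ + 5 = 7.43 − 2.2667 + 5 = 10.1633.
M₂ = 10.54 − 4.1678 + 5 = 11.3722.
L₁/L₂ = 10^(0.4(M₂ − M₁)) = 10^(0.4 × 1.2089) = 10^0.48356 = 3.0448.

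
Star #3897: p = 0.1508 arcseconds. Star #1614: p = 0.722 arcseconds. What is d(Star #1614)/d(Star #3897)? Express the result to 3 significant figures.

Since d = 1/p, d_B/d_A = p_A/p_B.
= 0.1508 / 0.722 = 0.20886.

0.209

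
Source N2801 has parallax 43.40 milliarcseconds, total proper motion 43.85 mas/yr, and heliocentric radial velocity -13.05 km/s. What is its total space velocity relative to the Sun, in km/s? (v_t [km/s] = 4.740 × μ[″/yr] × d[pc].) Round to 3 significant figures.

d = 1/p = 1/0.04340″ = 23.041 pc.
μ = 43.85 mas/yr = 0.04385 ″/yr.
v_t = 4.740 μ d = 4.740 × 0.04385 × 23.041 = 4.789 km/s.
v = √(v_r² + v_t²) = √((-13.05)² + 4.789²) = √193.237 = 13.901 km/s.

13.9 km/s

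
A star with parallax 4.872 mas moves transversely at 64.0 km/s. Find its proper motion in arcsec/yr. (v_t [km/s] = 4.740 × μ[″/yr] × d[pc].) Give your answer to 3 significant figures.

0.0658 arcsec/yr

d = 1/p = 1/0.004872″ = 205.25 pc.
μ = v_t / (4.74 d) = 64.0 / (4.74 × 205.25) = 64.0 / 972.89 = 0.065783 ″/yr.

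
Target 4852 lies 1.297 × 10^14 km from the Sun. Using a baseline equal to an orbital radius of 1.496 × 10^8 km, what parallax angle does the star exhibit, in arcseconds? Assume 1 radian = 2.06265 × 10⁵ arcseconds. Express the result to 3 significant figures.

θ ≈ B/d = (1.496 × 10^8) / (1.297 × 10^14) = 1.1534 × 10^-6 rad.
In arcseconds: 1.1534 × 10^-6 × 206265 = 0.23791″.

0.238 arcsec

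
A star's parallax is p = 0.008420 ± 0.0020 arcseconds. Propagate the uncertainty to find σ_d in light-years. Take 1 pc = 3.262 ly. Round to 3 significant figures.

92.0 ly

d = 1/p, so σ_d = σ_p / p².
σ_d = 0.00200 / (0.008420)² = 0.00200 / 0.000070896 = 28.21 pc = 28.21 × 3.262 ly = 92.021 ly.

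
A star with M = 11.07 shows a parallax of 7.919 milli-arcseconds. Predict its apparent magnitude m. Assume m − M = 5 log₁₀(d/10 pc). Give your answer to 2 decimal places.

d = 1/p = 1/0.007919″ = 126.28 pc.
m − M = 5 log₁₀ d − 5 = 5 log₁₀(126.28) − 5 = 10.5067 − 5 = 5.5067.
m = M + (m − M) = 11.07 + 5.5067 = 16.58.

m = 16.58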